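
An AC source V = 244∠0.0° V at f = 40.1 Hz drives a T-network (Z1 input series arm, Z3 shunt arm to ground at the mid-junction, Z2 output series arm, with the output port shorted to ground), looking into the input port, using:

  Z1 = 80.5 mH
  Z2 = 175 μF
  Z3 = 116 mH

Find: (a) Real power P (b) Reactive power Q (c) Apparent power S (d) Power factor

Step 1 — Angular frequency: ω = 2π·f = 2π·40.1 = 252 rad/s.
Step 2 — Component impedances:
  Z1: Z = jωL = j·252·0.0805 = 0 + j20.28 Ω
  Z2: Z = 1/(jωC) = -j/(ω·C) = 0 - j22.68 Ω
  Z3: Z = jωL = j·252·0.116 = 0 + j29.23 Ω
Step 3 — With the output port shorted to ground, the output series arm Z2 runs from the junction to ground; the shunt arm Z3 also runs from the junction to ground. They appear in parallel: Z3 || Z2 = 0 - j101.2 Ω.
Step 4 — Series with input arm Z1: Z_in = Z1 + (Z3 || Z2) = 0 - j80.96 Ω = 80.96∠-90.0° Ω.
Step 5 — Source phasor: V = 244∠0.0° V = 244 V.
Step 6 — Current: I = V / Z = 0 + j3.014 A = 3.014∠90.0° A.
Step 7 — Complex power: S = V·I* = 0 - j735.4 VA.
Step 8 — Real power: P = Re(S) = 0 W.
Step 9 — Reactive power: Q = Im(S) = -735.4 VAR.
Step 10 — Apparent power: |S| = 735.4 VA.
Step 11 — Power factor: PF = P/|S| = 0 (leading).

(a) P = 0 W  (b) Q = -735.4 VAR  (c) S = 735.4 VA  (d) PF = 0 (leading)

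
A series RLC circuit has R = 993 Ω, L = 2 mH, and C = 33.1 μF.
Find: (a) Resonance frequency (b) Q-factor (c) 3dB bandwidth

Step 1 — Resonance: ω₀ = 1/√(LC) = 1/√(0.002·3.31e-05) = 3887 rad/s.
Step 2 — f₀ = ω₀/(2π) = 618.6 Hz.
Step 3 — Series Q: Q = ω₀L/R = 3887·0.002/993 = 0.007828.
Step 4 — Bandwidth: Δω = ω₀/Q = 4.965e+05 rad/s; BW = Δω/(2π) = 7.902e+04 Hz.

(a) f₀ = 618.6 Hz  (b) Q = 0.007828  (c) BW = 7.902e+04 Hz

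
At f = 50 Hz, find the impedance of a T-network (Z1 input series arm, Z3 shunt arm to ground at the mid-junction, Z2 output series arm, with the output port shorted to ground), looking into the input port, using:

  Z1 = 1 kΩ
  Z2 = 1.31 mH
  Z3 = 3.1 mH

Step 1 — Angular frequency: ω = 2π·f = 2π·50 = 314.2 rad/s.
Step 2 — Component impedances:
  Z1: Z = R = 1000 Ω
  Z2: Z = jωL = j·314.2·0.00131 = 0 + j0.4115 Ω
  Z3: Z = jωL = j·314.2·0.0031 = 0 + j0.9739 Ω
Step 3 — With the output port shorted to ground, the output series arm Z2 runs from the junction to ground; the shunt arm Z3 also runs from the junction to ground. They appear in parallel: Z3 || Z2 = 0 + j0.2893 Ω.
Step 4 — Series with input arm Z1: Z_in = Z1 + (Z3 || Z2) = 1000 + j0.2893 Ω = 1000∠0.0° Ω.

Z = 1000 + j0.2893 Ω = 1000∠0.0° Ω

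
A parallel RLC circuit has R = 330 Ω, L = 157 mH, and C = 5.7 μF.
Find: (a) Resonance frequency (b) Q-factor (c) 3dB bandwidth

Step 1 — Resonance: ω₀ = 1/√(LC) = 1/√(0.157·5.7e-06) = 1057 rad/s.
Step 2 — f₀ = ω₀/(2π) = 168.2 Hz.
Step 3 — Parallel Q: Q = R/(ω₀L) = 330/(1057·0.157) = 1.988.
Step 4 — Bandwidth: Δω = ω₀/Q = 531.6 rad/s; BW = Δω/(2π) = 84.61 Hz.

(a) f₀ = 168.2 Hz  (b) Q = 1.988  (c) BW = 84.61 Hz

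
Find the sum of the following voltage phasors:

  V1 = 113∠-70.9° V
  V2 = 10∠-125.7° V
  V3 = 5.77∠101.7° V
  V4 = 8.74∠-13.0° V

Step 1 — Convert each phasor to rectangular form:
  V1 = 113·(cos(-70.9°) + j·sin(-70.9°)) = 36.98 - j106.8 V
  V2 = 10·(cos(-125.7°) + j·sin(-125.7°)) = -5.835 - j8.121 V
  V3 = 5.77·(cos(101.7°) + j·sin(101.7°)) = -1.17 + j5.65 V
  V4 = 8.74·(cos(-13.0°) + j·sin(-13.0°)) = 8.516 - j1.966 V
Step 2 — Sum components: V_total = 38.49 - j111.2 V.
Step 3 — Convert to polar: |V_total| = 117.7 V, ∠V_total = -70.9°.

V_total = 117.7∠-70.9° V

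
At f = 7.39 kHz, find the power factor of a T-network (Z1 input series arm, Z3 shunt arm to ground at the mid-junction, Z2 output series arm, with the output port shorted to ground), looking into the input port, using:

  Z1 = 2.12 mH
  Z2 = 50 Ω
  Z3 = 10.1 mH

Step 1 — Angular frequency: ω = 2π·f = 2π·7390 = 4.643e+04 rad/s.
Step 2 — Component impedances:
  Z1: Z = jωL = j·4.643e+04·0.00212 = 0 + j98.44 Ω
  Z2: Z = R = 50 Ω
  Z3: Z = jωL = j·4.643e+04·0.0101 = 0 + j469 Ω
Step 3 — With the output port shorted to ground, the output series arm Z2 runs from the junction to ground; the shunt arm Z3 also runs from the junction to ground. They appear in parallel: Z3 || Z2 = 49.44 + j5.271 Ω.
Step 4 — Series with input arm Z1: Z_in = Z1 + (Z3 || Z2) = 49.44 + j103.7 Ω = 114.9∠64.5° Ω.
Step 5 — Power factor: PF = cos(φ) = Re(Z)/|Z| = 49.44/114.9 = 0.4303.
Step 6 — Type: Im(Z) = 103.7 ⇒ lagging (phase φ = 64.5°).

PF = 0.4303 (lagging, φ = 64.5°)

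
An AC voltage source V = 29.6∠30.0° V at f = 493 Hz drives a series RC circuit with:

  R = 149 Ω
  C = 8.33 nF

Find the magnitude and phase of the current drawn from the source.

Step 1 — Angular frequency: ω = 2π·f = 2π·493 = 3098 rad/s.
Step 2 — Component impedances:
  R: Z = R = 149 Ω
  C: Z = 1/(jωC) = -j/(ω·C) = 0 - j3.876e+04 Ω
Step 3 — Series combination: Z_total = R + C = 149 - j3.876e+04 Ω = 3.876e+04∠-89.8° Ω.
Step 4 — Source phasor: V = 29.6∠30.0° V = 25.63 + j14.8 V.
Step 5 — Ohm's law: I = V / Z_total = (25.63 + j14.8) / (149 - j3.876e+04) = -0.0003793 + j0.0006629 A.
Step 6 — Convert to polar: |I| = 0.0007638 A, ∠I = 119.8°.

I = 0.0007638∠119.8° A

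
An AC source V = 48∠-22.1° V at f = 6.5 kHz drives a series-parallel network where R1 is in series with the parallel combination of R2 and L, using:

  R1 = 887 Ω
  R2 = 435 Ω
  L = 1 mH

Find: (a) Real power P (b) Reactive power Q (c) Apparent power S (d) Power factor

Step 1 — Angular frequency: ω = 2π·f = 2π·6500 = 4.084e+04 rad/s.
Step 2 — Component impedances:
  R1: Z = R = 887 Ω
  R2: Z = R = 435 Ω
  L: Z = jωL = j·4.084e+04·0.001 = 0 + j40.84 Ω
Step 3 — Parallel branch: R2 || L = 1/(1/R2 + 1/L) = 3.801 + j40.48 Ω.
Step 4 — Series with R1: Z_total = R1 + (R2 || L) = 890.8 + j40.48 Ω = 891.7∠2.6° Ω.
Step 5 — Source phasor: V = 48∠-22.1° V = 44.47 - j18.06 V.
Step 6 — Current: I = V / Z = 0.0489 - j0.02249 A = 0.05383∠-24.7° A.
Step 7 — Complex power: S = V·I* = 2.581 + j0.1173 VA.
Step 8 — Real power: P = Re(S) = 2.581 W.
Step 9 — Reactive power: Q = Im(S) = 0.1173 VAR.
Step 10 — Apparent power: |S| = 2.584 VA.
Step 11 — Power factor: PF = P/|S| = 0.999 (lagging).

(a) P = 2.581 W  (b) Q = 0.1173 VAR  (c) S = 2.584 VA  (d) PF = 0.999 (lagging)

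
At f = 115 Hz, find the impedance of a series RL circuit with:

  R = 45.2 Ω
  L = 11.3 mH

Step 1 — Angular frequency: ω = 2π·f = 2π·115 = 722.6 rad/s.
Step 2 — Component impedances:
  R: Z = R = 45.2 Ω
  L: Z = jωL = j·722.6·0.0113 = 0 + j8.165 Ω
Step 3 — Series combination: Z_total = R + L = 45.2 + j8.165 Ω = 45.93∠10.2° Ω.

Z = 45.2 + j8.165 Ω = 45.93∠10.2° Ω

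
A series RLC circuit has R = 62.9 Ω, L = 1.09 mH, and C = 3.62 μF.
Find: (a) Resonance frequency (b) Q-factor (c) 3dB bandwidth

Step 1 — Resonance: ω₀ = 1/√(LC) = 1/√(0.00109·3.62e-06) = 1.592e+04 rad/s.
Step 2 — f₀ = ω₀/(2π) = 2534 Hz.
Step 3 — Series Q: Q = ω₀L/R = 1.592e+04·0.00109/62.9 = 0.2759.
Step 4 — Bandwidth: Δω = ω₀/Q = 5.771e+04 rad/s; BW = Δω/(2π) = 9184 Hz.

(a) f₀ = 2534 Hz  (b) Q = 0.2759  (c) BW = 9184 Hz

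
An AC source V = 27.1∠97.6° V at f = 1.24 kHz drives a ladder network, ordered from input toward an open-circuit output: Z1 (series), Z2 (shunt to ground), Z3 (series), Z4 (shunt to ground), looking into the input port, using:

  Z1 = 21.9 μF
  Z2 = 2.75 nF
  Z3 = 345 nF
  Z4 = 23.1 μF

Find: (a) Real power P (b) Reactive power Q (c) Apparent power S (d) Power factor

Step 1 — Angular frequency: ω = 2π·f = 2π·1240 = 7791 rad/s.
Step 2 — Component impedances:
  Z1: Z = 1/(jωC) = -j/(ω·C) = 0 - j5.861 Ω
  Z2: Z = 1/(jωC) = -j/(ω·C) = 0 - j4.667e+04 Ω
  Z3: Z = 1/(jωC) = -j/(ω·C) = 0 - j372 Ω
  Z4: Z = 1/(jωC) = -j/(ω·C) = 0 - j5.556 Ω
Step 3 — Ladder network (open output): work backward from the far end, alternating series and parallel combinations. Z_in = 0 - j380.4 Ω = 380.4∠-90.0° Ω.
Step 4 — Source phasor: V = 27.1∠97.6° V = -3.584 + j26.86 V.
Step 5 — Current: I = V / Z = -0.07061 - j0.009422 A = 0.07124∠-172.4° A.
Step 6 — Complex power: S = V·I* = 0 - j1.931 VA.
Step 7 — Real power: P = Re(S) = 0 W.
Step 8 — Reactive power: Q = Im(S) = -1.931 VAR.
Step 9 — Apparent power: |S| = 1.931 VA.
Step 10 — Power factor: PF = P/|S| = 0 (leading).

(a) P = 0 W  (b) Q = -1.931 VAR  (c) S = 1.931 VA  (d) PF = 0 (leading)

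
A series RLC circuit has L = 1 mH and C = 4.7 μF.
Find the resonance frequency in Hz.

Step 1 — Resonance condition Im(Z)=0 gives ω₀ = 1/√(LC).
Step 2 — ω₀ = 1/√(0.001·4.7e-06) = 1.459e+04 rad/s.
Step 3 — f₀ = ω₀/(2π) = 2322 Hz.

f₀ = 2322 Hz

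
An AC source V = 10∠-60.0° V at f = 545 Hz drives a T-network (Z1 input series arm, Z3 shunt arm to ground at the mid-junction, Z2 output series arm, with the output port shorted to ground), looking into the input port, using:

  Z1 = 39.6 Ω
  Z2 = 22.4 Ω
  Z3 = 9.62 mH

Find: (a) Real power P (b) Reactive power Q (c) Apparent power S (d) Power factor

Step 1 — Angular frequency: ω = 2π·f = 2π·545 = 3424 rad/s.
Step 2 — Component impedances:
  Z1: Z = R = 39.6 Ω
  Z2: Z = R = 22.4 Ω
  Z3: Z = jωL = j·3424·0.00962 = 0 + j32.94 Ω
Step 3 — With the output port shorted to ground, the output series arm Z2 runs from the junction to ground; the shunt arm Z3 also runs from the junction to ground. They appear in parallel: Z3 || Z2 = 15.32 + j10.42 Ω.
Step 4 — Series with input arm Z1: Z_in = Z1 + (Z3 || Z2) = 54.92 + j10.42 Ω = 55.9∠10.7° Ω.
Step 5 — Source phasor: V = 10∠-60.0° V = 5 - j8.66 V.
Step 6 — Current: I = V / Z = 0.05901 - j0.1689 A = 0.1789∠-70.7° A.
Step 7 — Complex power: S = V·I* = 1.758 + j0.3334 VA.
Step 8 — Real power: P = Re(S) = 1.758 W.
Step 9 — Reactive power: Q = Im(S) = 0.3334 VAR.
Step 10 — Apparent power: |S| = 1.789 VA.
Step 11 — Power factor: PF = P/|S| = 0.9825 (lagging).

(a) P = 1.758 W  (b) Q = 0.3334 VAR  (c) S = 1.789 VA  (d) PF = 0.9825 (lagging)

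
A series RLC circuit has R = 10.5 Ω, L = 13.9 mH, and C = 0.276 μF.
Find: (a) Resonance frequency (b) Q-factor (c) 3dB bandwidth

Step 1 — Resonance: ω₀ = 1/√(LC) = 1/√(0.0139·2.76e-07) = 1.615e+04 rad/s.
Step 2 — f₀ = ω₀/(2π) = 2570 Hz.
Step 3 — Series Q: Q = ω₀L/R = 1.615e+04·0.0139/10.5 = 21.37.
Step 4 — Bandwidth: Δω = ω₀/Q = 755.4 rad/s; BW = Δω/(2π) = 120.2 Hz.

(a) f₀ = 2570 Hz  (b) Q = 21.37  (c) BW = 120.2 Hz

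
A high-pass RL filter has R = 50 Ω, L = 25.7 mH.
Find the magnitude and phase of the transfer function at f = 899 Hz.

Step 1 — Angular frequency: ω = 2π·899 = 5649 rad/s.
Step 2 — Transfer function: H(jω) = jωL/(R + jωL).
Step 3 — Numerator jωL = j·145.2; denominator R + jωL = 50 + j145.2.
Step 4 — H = 0.894 + j0.3079.
Step 5 — Magnitude: |H| = 0.9455 (-0.5 dB); phase: φ = 19.0°.

|H| = 0.9455 (-0.5 dB), φ = 19.0°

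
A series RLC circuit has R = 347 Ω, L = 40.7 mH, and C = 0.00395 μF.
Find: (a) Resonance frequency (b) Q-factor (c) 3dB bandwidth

Step 1 — Resonance condition Im(Z)=0 gives ω₀ = 1/√(LC).
Step 2 — ω₀ = 1/√(0.0407·3.95e-09) = 7.887e+04 rad/s.
Step 3 — f₀ = ω₀/(2π) = 1.255e+04 Hz.
Step 4 — Series Q: Q = ω₀L/R = 7.887e+04·0.0407/347 = 9.251.
Step 5 — 3dB bandwidth: Δω = ω₀/Q = 8526 rad/s; BW = Δω/(2π) = 1357 Hz.

(a) f₀ = 1.255e+04 Hz  (b) Q = 9.251  (c) BW = 1357 Hz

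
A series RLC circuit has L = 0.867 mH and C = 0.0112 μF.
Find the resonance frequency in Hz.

Step 1 — Resonance condition Im(Z)=0 gives ω₀ = 1/√(LC).
Step 2 — ω₀ = 1/√(0.000867·1.12e-08) = 3.209e+05 rad/s.
Step 3 — f₀ = ω₀/(2π) = 5.107e+04 Hz.

f₀ = 5.107e+04 Hz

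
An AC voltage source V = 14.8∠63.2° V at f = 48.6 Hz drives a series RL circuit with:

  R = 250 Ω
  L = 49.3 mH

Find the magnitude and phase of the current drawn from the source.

Step 1 — Angular frequency: ω = 2π·f = 2π·48.6 = 305.4 rad/s.
Step 2 — Component impedances:
  R: Z = R = 250 Ω
  L: Z = jωL = j·305.4·0.0493 = 0 + j15.05 Ω
Step 3 — Series combination: Z_total = R + L = 250 + j15.05 Ω = 250.5∠3.4° Ω.
Step 4 — Source phasor: V = 14.8∠63.2° V = 6.673 + j13.21 V.
Step 5 — Ohm's law: I = V / Z_total = (6.673 + j13.21) / (250 + j15.05) = 0.02977 + j0.05105 A.
Step 6 — Convert to polar: |I| = 0.05909 A, ∠I = 59.8°.

I = 0.05909∠59.8° A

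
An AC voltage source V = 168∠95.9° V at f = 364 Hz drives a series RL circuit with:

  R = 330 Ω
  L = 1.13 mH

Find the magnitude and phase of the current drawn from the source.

Step 1 — Angular frequency: ω = 2π·f = 2π·364 = 2287 rad/s.
Step 2 — Component impedances:
  R: Z = R = 330 Ω
  L: Z = jωL = j·2287·0.00113 = 0 + j2.584 Ω
Step 3 — Series combination: Z_total = R + L = 330 + j2.584 Ω = 330∠0.4° Ω.
Step 4 — Source phasor: V = 168∠95.9° V = -17.27 + j167.1 V.
Step 5 — Ohm's law: I = V / Z_total = (-17.27 + j167.1) / (330 + j2.584) = -0.04836 + j0.5068 A.
Step 6 — Convert to polar: |I| = 0.5091 A, ∠I = 95.5°.

I = 0.5091∠95.5° A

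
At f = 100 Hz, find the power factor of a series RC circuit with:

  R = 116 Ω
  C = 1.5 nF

Step 1 — Angular frequency: ω = 2π·f = 2π·100 = 628.3 rad/s.
Step 2 — Component impedances:
  R: Z = R = 116 Ω
  C: Z = 1/(jωC) = -j/(ω·C) = 0 - j1.061e+06 Ω
Step 3 — Series combination: Z_total = R + C = 116 - j1.061e+06 Ω = 1.061e+06∠-90.0° Ω.
Step 4 — Power factor: PF = cos(φ) = Re(Z)/|Z| = 116/1.061e+06 = 0.0001093.
Step 5 — Type: Im(Z) = -1.061e+06 ⇒ leading (phase φ = -90.0°).

PF = 0.0001093 (leading, φ = -90.0°)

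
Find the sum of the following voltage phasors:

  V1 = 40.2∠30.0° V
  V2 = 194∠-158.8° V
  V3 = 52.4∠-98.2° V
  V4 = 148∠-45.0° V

Step 1 — Convert each phasor to rectangular form:
  V1 = 40.2·(cos(30.0°) + j·sin(30.0°)) = 34.81 + j20.1 V
  V2 = 194·(cos(-158.8°) + j·sin(-158.8°)) = -180.9 - j70.16 V
  V3 = 52.4·(cos(-98.2°) + j·sin(-98.2°)) = -7.474 - j51.86 V
  V4 = 148·(cos(-45.0°) + j·sin(-45.0°)) = 104.7 - j104.7 V
Step 2 — Sum components: V_total = -48.88 - j206.6 V.
Step 3 — Convert to polar: |V_total| = 212.3 V, ∠V_total = -103.3°.

V_total = 212.3∠-103.3° V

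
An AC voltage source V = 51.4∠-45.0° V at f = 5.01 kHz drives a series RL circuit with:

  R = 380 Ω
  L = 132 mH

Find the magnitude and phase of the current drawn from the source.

Step 1 — Angular frequency: ω = 2π·f = 2π·5010 = 3.148e+04 rad/s.
Step 2 — Component impedances:
  R: Z = R = 380 Ω
  L: Z = jωL = j·3.148e+04·0.132 = 0 + j4155 Ω
Step 3 — Series combination: Z_total = R + L = 380 + j4155 Ω = 4173∠84.8° Ω.
Step 4 — Source phasor: V = 51.4∠-45.0° V = 36.35 - j36.35 V.
Step 5 — Ohm's law: I = V / Z_total = (36.35 - j36.35) / (380 + j4155) = -0.007881 - j0.009468 A.
Step 6 — Convert to polar: |I| = 0.01232 A, ∠I = -129.8°.

I = 0.01232∠-129.8° A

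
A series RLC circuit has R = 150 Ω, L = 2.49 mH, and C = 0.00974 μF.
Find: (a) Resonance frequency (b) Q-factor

Step 1 — Resonance condition Im(Z)=0 gives ω₀ = 1/√(LC).
Step 2 — ω₀ = 1/√(0.00249·9.74e-09) = 2.031e+05 rad/s.
Step 3 — f₀ = ω₀/(2π) = 3.232e+04 Hz.
Step 4 — Series Q: Q = ω₀L/R = 2.031e+05·0.00249/150 = 3.371.

(a) f₀ = 3.232e+04 Hz  (b) Q = 3.371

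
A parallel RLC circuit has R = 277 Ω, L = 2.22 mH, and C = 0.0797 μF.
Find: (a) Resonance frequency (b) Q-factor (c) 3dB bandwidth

Step 1 — Resonance: ω₀ = 1/√(LC) = 1/√(0.00222·7.97e-08) = 7.518e+04 rad/s.
Step 2 — f₀ = ω₀/(2π) = 1.197e+04 Hz.
Step 3 — Parallel Q: Q = R/(ω₀L) = 277/(7.518e+04·0.00222) = 1.66.
Step 4 — Bandwidth: Δω = ω₀/Q = 4.53e+04 rad/s; BW = Δω/(2π) = 7209 Hz.

(a) f₀ = 1.197e+04 Hz  (b) Q = 1.66  (c) BW = 7209 Hz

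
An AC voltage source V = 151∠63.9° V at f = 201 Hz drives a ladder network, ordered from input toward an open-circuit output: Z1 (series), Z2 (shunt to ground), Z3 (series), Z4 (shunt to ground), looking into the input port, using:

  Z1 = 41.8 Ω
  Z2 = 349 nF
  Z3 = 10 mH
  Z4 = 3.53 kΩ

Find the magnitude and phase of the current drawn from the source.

Step 1 — Angular frequency: ω = 2π·f = 2π·201 = 1263 rad/s.
Step 2 — Component impedances:
  Z1: Z = R = 41.8 Ω
  Z2: Z = 1/(jωC) = -j/(ω·C) = 0 - j2269 Ω
  Z3: Z = jωL = j·1263·0.01 = 0 + j12.63 Ω
  Z4: Z = R = 3530 Ω
Step 3 — Ladder network (open output): work backward from the far end, alternating series and parallel combinations. Z_in = 1077 - j1607 Ω = 1935∠-56.2° Ω.
Step 4 — Source phasor: V = 151∠63.9° V = 66.43 + j135.6 V.
Step 5 — Ohm's law: I = V / Z_total = (66.43 + j135.6) / (1077 - j1607) = -0.03911 + j0.06755 A.
Step 6 — Convert to polar: |I| = 0.07805 A, ∠I = 120.1°.

I = 0.07805∠120.1° A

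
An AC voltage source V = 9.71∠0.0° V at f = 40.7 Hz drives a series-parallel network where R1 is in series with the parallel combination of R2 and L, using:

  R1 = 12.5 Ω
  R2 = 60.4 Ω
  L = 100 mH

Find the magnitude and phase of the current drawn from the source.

Step 1 — Angular frequency: ω = 2π·f = 2π·40.7 = 255.7 rad/s.
Step 2 — Component impedances:
  R1: Z = R = 12.5 Ω
  R2: Z = R = 60.4 Ω
  L: Z = jωL = j·255.7·0.1 = 0 + j25.57 Ω
Step 3 — Parallel branch: R2 || L = 1/(1/R2 + 1/L) = 9.181 + j21.69 Ω.
Step 4 — Series with R1: Z_total = R1 + (R2 || L) = 21.68 + j21.69 Ω = 30.66∠45.0° Ω.
Step 5 — Source phasor: V = 9.71∠0.0° V = 9.71 V.
Step 6 — Ohm's law: I = V / Z_total = (9.71) / (21.68 + j21.69) = 0.2239 - j0.2239 A.
Step 7 — Convert to polar: |I| = 0.3166 A, ∠I = -45.0°.

I = 0.3166∠-45.0° A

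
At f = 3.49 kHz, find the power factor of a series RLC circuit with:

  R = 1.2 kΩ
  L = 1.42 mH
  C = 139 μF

Step 1 — Angular frequency: ω = 2π·f = 2π·3490 = 2.193e+04 rad/s.
Step 2 — Component impedances:
  R: Z = R = 1200 Ω
  L: Z = jωL = j·2.193e+04·0.00142 = 0 + j31.14 Ω
  C: Z = 1/(jωC) = -j/(ω·C) = 0 - j0.3281 Ω
Step 3 — Series combination: Z_total = R + L + C = 1200 + j30.81 Ω = 1200∠1.5° Ω.
Step 4 — Power factor: PF = cos(φ) = Re(Z)/|Z| = 1200/1200.4 = 0.9997.
Step 5 — Type: Im(Z) = 30.81 ⇒ lagging (phase φ = 1.5°).

PF = 0.9997 (lagging, φ = 1.5°)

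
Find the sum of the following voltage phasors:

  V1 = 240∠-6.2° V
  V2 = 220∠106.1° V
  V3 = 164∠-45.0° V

Step 1 — Convert each phasor to rectangular form:
  V1 = 240·(cos(-6.2°) + j·sin(-6.2°)) = 238.6 - j25.92 V
  V2 = 220·(cos(106.1°) + j·sin(106.1°)) = -61.01 + j211.4 V
  V3 = 164·(cos(-45.0°) + j·sin(-45.0°)) = 116 - j116 V
Step 2 — Sum components: V_total = 293.6 + j69.49 V.
Step 3 — Convert to polar: |V_total| = 301.7 V, ∠V_total = 13.3°.

V_total = 301.7∠13.3° V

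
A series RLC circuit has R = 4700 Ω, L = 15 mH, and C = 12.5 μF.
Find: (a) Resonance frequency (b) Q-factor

Step 1 — Resonance condition Im(Z)=0 gives ω₀ = 1/√(LC).
Step 2 — ω₀ = 1/√(0.015·1.25e-05) = 2309 rad/s.
Step 3 — f₀ = ω₀/(2π) = 367.6 Hz.
Step 4 — Series Q: Q = ω₀L/R = 2309·0.015/4700 = 0.00737.

(a) f₀ = 367.6 Hz  (b) Q = 0.00737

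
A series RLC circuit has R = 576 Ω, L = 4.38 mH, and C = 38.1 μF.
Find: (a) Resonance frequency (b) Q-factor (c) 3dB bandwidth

Step 1 — Resonance: ω₀ = 1/√(LC) = 1/√(0.00438·3.81e-05) = 2448 rad/s.
Step 2 — f₀ = ω₀/(2π) = 389.6 Hz.
Step 3 — Series Q: Q = ω₀L/R = 2448·0.00438/576 = 0.01861.
Step 4 — Bandwidth: Δω = ω₀/Q = 1.315e+05 rad/s; BW = Δω/(2π) = 2.093e+04 Hz.

(a) f₀ = 389.6 Hz  (b) Q = 0.01861  (c) BW = 2.093e+04 Hz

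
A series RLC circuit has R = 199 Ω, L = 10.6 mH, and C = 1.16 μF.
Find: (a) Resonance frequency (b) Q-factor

Step 1 — Resonance condition Im(Z)=0 gives ω₀ = 1/√(LC).
Step 2 — ω₀ = 1/√(0.0106·1.16e-06) = 9018 rad/s.
Step 3 — f₀ = ω₀/(2π) = 1435 Hz.
Step 4 — Series Q: Q = ω₀L/R = 9018·0.0106/199 = 0.4804.

(a) f₀ = 1435 Hz  (b) Q = 0.4804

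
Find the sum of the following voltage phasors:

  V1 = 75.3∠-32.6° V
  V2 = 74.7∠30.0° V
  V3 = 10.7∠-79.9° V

Step 1 — Convert each phasor to rectangular form:
  V1 = 75.3·(cos(-32.6°) + j·sin(-32.6°)) = 63.44 - j40.57 V
  V2 = 74.7·(cos(30.0°) + j·sin(30.0°)) = 64.69 + j37.35 V
  V3 = 10.7·(cos(-79.9°) + j·sin(-79.9°)) = 1.876 - j10.53 V
Step 2 — Sum components: V_total = 130 - j13.75 V.
Step 3 — Convert to polar: |V_total| = 130.7 V, ∠V_total = -6.0°.

V_total = 130.7∠-6.0° V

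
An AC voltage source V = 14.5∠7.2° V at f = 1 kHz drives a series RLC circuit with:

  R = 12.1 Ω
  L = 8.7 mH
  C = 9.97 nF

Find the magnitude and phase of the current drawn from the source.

Step 1 — Angular frequency: ω = 2π·f = 2π·1000 = 6283 rad/s.
Step 2 — Component impedances:
  R: Z = R = 12.1 Ω
  L: Z = jωL = j·6283·0.0087 = 0 + j54.66 Ω
  C: Z = 1/(jωC) = -j/(ω·C) = 0 - j1.596e+04 Ω
Step 3 — Series combination: Z_total = R + L + C = 12.1 - j1.591e+04 Ω = 1.591e+04∠-90.0° Ω.
Step 4 — Source phasor: V = 14.5∠7.2° V = 14.39 + j1.817 V.
Step 5 — Ohm's law: I = V / Z_total = (14.39 + j1.817) / (12.1 - j1.591e+04) = -0.0001135 + j0.0009043 A.
Step 6 — Convert to polar: |I| = 0.0009114 A, ∠I = 97.2°.

I = 0.0009114∠97.2° A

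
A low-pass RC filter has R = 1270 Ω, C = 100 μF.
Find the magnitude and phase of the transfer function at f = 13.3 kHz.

Step 1 — Angular frequency: ω = 2π·1.33e+04 = 8.357e+04 rad/s.
Step 2 — Transfer function: H(jω) = 1/(1 + jωRC).
Step 3 — Denominator: 1 + jωRC = 1 + j·8.357e+04·1270·0.0001 = 1 + j1.061e+04.
Step 4 — H = 8.878e-09 - j9.422e-05.
Step 5 — Magnitude: |H| = 9.422e-05 (-80.5 dB); phase: φ = -90.0°.

|H| = 9.422e-05 (-80.5 dB), φ = -90.0°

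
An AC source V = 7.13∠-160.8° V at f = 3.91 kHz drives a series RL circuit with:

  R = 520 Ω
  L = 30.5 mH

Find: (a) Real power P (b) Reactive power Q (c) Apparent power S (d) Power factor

Step 1 — Angular frequency: ω = 2π·f = 2π·3910 = 2.457e+04 rad/s.
Step 2 — Component impedances:
  R: Z = R = 520 Ω
  L: Z = jωL = j·2.457e+04·0.0305 = 0 + j749.3 Ω
Step 3 — Series combination: Z_total = R + L = 520 + j749.3 Ω = 912.1∠55.2° Ω.
Step 4 — Source phasor: V = 7.13∠-160.8° V = -6.733 - j2.345 V.
Step 5 — Current: I = V / Z = -0.006321 + j0.004599 A = 0.007817∠144.0° A.
Step 6 — Complex power: S = V·I* = 0.03178 + j0.04579 VA.
Step 7 — Real power: P = Re(S) = 0.03178 W.
Step 8 — Reactive power: Q = Im(S) = 0.04579 VAR.
Step 9 — Apparent power: |S| = 0.05574 VA.
Step 10 — Power factor: PF = P/|S| = 0.5701 (lagging).

(a) P = 0.03178 W  (b) Q = 0.04579 VAR  (c) S = 0.05574 VA  (d) PF = 0.5701 (lagging)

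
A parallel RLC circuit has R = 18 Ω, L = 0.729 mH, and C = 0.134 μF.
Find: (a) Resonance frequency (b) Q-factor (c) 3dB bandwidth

Step 1 — Resonance: ω₀ = 1/√(LC) = 1/√(0.000729·1.34e-07) = 1.012e+05 rad/s.
Step 2 — f₀ = ω₀/(2π) = 1.61e+04 Hz.
Step 3 — Parallel Q: Q = R/(ω₀L) = 18/(1.012e+05·0.000729) = 0.244.
Step 4 — Bandwidth: Δω = ω₀/Q = 4.146e+05 rad/s; BW = Δω/(2π) = 6.598e+04 Hz.

(a) f₀ = 1.61e+04 Hz  (b) Q = 0.244  (c) BW = 6.598e+04 Hz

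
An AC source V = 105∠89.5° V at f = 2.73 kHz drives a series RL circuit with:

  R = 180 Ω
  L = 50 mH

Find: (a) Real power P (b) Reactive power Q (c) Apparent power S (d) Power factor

Step 1 — Angular frequency: ω = 2π·f = 2π·2730 = 1.715e+04 rad/s.
Step 2 — Component impedances:
  R: Z = R = 180 Ω
  L: Z = jωL = j·1.715e+04·0.05 = 0 + j857.7 Ω
Step 3 — Series combination: Z_total = R + L = 180 + j857.7 Ω = 876.3∠78.1° Ω.
Step 4 — Source phasor: V = 105∠89.5° V = 0.9163 + j105 V.
Step 5 — Current: I = V / Z = 0.1175 + j0.02359 A = 0.1198∠11.4° A.
Step 6 — Complex power: S = V·I* = 2.584 + j12.31 VA.
Step 7 — Real power: P = Re(S) = 2.584 W.
Step 8 — Reactive power: Q = Im(S) = 12.31 VAR.
Step 9 — Apparent power: |S| = 12.58 VA.
Step 10 — Power factor: PF = P/|S| = 0.2054 (lagging).

(a) P = 2.584 W  (b) Q = 12.31 VAR  (c) S = 12.58 VA  (d) PF = 0.2054 (lagging)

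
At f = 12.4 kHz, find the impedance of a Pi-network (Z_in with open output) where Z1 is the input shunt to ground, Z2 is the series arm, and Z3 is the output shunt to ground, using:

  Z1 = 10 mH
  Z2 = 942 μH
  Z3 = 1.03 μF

Step 1 — Angular frequency: ω = 2π·f = 2π·1.24e+04 = 7.791e+04 rad/s.
Step 2 — Component impedances:
  Z1: Z = jωL = j·7.791e+04·0.01 = 0 + j779.1 Ω
  Z2: Z = jωL = j·7.791e+04·0.000942 = 0 + j73.39 Ω
  Z3: Z = 1/(jωC) = -j/(ω·C) = 0 - j12.46 Ω
Step 3 — With open output, the series arm Z2 and the output shunt Z3 appear in series to ground: Z2 + Z3 = 0 + j60.93 Ω.
Step 4 — Parallel with input shunt Z1: Z_in = Z1 || (Z2 + Z3) = 0 + j56.51 Ω = 56.51∠90.0° Ω.

Z = 0 + j56.51 Ω = 56.51∠90.0° Ω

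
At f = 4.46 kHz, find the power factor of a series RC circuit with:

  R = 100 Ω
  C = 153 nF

Step 1 — Angular frequency: ω = 2π·f = 2π·4460 = 2.802e+04 rad/s.
Step 2 — Component impedances:
  R: Z = R = 100 Ω
  C: Z = 1/(jωC) = -j/(ω·C) = 0 - j233.2 Ω
Step 3 — Series combination: Z_total = R + C = 100 - j233.2 Ω = 253.8∠-66.8° Ω.
Step 4 — Power factor: PF = cos(φ) = Re(Z)/|Z| = 100/253.77 = 0.3941.
Step 5 — Type: Im(Z) = -233.2 ⇒ leading (phase φ = -66.8°).

PF = 0.3941 (leading, φ = -66.8°)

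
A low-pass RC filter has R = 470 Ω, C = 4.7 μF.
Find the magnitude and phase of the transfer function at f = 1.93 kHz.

Step 1 — Angular frequency: ω = 2π·1930 = 1.213e+04 rad/s.
Step 2 — Transfer function: H(jω) = 1/(1 + jωRC).
Step 3 — Denominator: 1 + jωRC = 1 + j·1.213e+04·470·4.7e-06 = 1 + j26.79.
Step 4 — H = 0.001392 - j0.03728.
Step 5 — Magnitude: |H| = 0.0373 (-28.6 dB); phase: φ = -87.9°.

|H| = 0.0373 (-28.6 dB), φ = -87.9°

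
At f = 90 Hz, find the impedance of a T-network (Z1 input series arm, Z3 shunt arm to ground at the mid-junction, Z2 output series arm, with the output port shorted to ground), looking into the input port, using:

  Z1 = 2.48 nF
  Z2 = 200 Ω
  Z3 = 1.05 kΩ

Step 1 — Angular frequency: ω = 2π·f = 2π·90 = 565.5 rad/s.
Step 2 — Component impedances:
  Z1: Z = 1/(jωC) = -j/(ω·C) = 0 - j7.131e+05 Ω
  Z2: Z = R = 200 Ω
  Z3: Z = R = 1050 Ω
Step 3 — With the output port shorted to ground, the output series arm Z2 runs from the junction to ground; the shunt arm Z3 also runs from the junction to ground. They appear in parallel: Z3 || Z2 = 168 Ω.
Step 4 — Series with input arm Z1: Z_in = Z1 + (Z3 || Z2) = 168 - j7.131e+05 Ω = 7.131e+05∠-90.0° Ω.

Z = 168 - j7.131e+05 Ω = 7.131e+05∠-90.0° Ω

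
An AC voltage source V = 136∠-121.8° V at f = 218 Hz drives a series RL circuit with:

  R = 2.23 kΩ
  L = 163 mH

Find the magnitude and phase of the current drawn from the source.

Step 1 — Angular frequency: ω = 2π·f = 2π·218 = 1370 rad/s.
Step 2 — Component impedances:
  R: Z = R = 2230 Ω
  L: Z = jωL = j·1370·0.163 = 0 + j223.3 Ω
Step 3 — Series combination: Z_total = R + L = 2230 + j223.3 Ω = 2241∠5.7° Ω.
Step 4 — Source phasor: V = 136∠-121.8° V = -71.67 - j115.6 V.
Step 5 — Ohm's law: I = V / Z_total = (-71.67 - j115.6) / (2230 + j223.3) = -0.03696 - j0.04813 A.
Step 6 — Convert to polar: |I| = 0.06068 A, ∠I = -127.5°.

I = 0.06068∠-127.5° A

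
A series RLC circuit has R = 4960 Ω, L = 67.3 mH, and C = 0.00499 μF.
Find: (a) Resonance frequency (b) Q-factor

Step 1 — Resonance condition Im(Z)=0 gives ω₀ = 1/√(LC).
Step 2 — ω₀ = 1/√(0.0673·4.99e-09) = 5.457e+04 rad/s.
Step 3 — f₀ = ω₀/(2π) = 8685 Hz.
Step 4 — Series Q: Q = ω₀L/R = 5.457e+04·0.0673/4960 = 0.7404.

(a) f₀ = 8685 Hz  (b) Q = 0.7404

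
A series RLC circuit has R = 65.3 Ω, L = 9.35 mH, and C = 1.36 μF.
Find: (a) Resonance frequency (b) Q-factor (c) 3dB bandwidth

Step 1 — Resonance: ω₀ = 1/√(LC) = 1/√(0.00935·1.36e-06) = 8868 rad/s.
Step 2 — f₀ = ω₀/(2π) = 1411 Hz.
Step 3 — Series Q: Q = ω₀L/R = 8868·0.00935/65.3 = 1.27.
Step 4 — Bandwidth: Δω = ω₀/Q = 6984 rad/s; BW = Δω/(2π) = 1112 Hz.

(a) f₀ = 1411 Hz  (b) Q = 1.27  (c) BW = 1112 Hz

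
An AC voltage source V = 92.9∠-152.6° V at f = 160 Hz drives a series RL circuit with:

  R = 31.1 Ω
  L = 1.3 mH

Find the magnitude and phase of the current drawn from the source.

Step 1 — Angular frequency: ω = 2π·f = 2π·160 = 1005 rad/s.
Step 2 — Component impedances:
  R: Z = R = 31.1 Ω
  L: Z = jωL = j·1005·0.0013 = 0 + j1.307 Ω
Step 3 — Series combination: Z_total = R + L = 31.1 + j1.307 Ω = 31.13∠2.4° Ω.
Step 4 — Source phasor: V = 92.9∠-152.6° V = -82.48 - j42.75 V.
Step 5 — Ohm's law: I = V / Z_total = (-82.48 - j42.75) / (31.1 + j1.307) = -2.705 - j1.261 A.
Step 6 — Convert to polar: |I| = 2.985 A, ∠I = -155.0°.

I = 2.985∠-155.0° A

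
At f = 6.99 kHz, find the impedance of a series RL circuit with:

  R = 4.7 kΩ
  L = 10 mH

Step 1 — Angular frequency: ω = 2π·f = 2π·6990 = 4.392e+04 rad/s.
Step 2 — Component impedances:
  R: Z = R = 4700 Ω
  L: Z = jωL = j·4.392e+04·0.01 = 0 + j439.2 Ω
Step 3 — Series combination: Z_total = R + L = 4700 + j439.2 Ω = 4720∠5.3° Ω.

Z = 4700 + j439.2 Ω = 4720∠5.3° Ω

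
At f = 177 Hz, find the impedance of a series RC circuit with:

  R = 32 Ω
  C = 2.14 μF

Step 1 — Angular frequency: ω = 2π·f = 2π·177 = 1112 rad/s.
Step 2 — Component impedances:
  R: Z = R = 32 Ω
  C: Z = 1/(jωC) = -j/(ω·C) = 0 - j420.2 Ω
Step 3 — Series combination: Z_total = R + C = 32 - j420.2 Ω = 421.4∠-85.6° Ω.

Z = 32 - j420.2 Ω = 421.4∠-85.6° Ω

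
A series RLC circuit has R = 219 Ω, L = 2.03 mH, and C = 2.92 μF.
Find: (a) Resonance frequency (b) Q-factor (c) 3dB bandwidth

Step 1 — Resonance: ω₀ = 1/√(LC) = 1/√(0.00203·2.92e-06) = 1.299e+04 rad/s.
Step 2 — f₀ = ω₀/(2π) = 2067 Hz.
Step 3 — Series Q: Q = ω₀L/R = 1.299e+04·0.00203/219 = 0.1204.
Step 4 — Bandwidth: Δω = ω₀/Q = 1.079e+05 rad/s; BW = Δω/(2π) = 1.717e+04 Hz.

(a) f₀ = 2067 Hz  (b) Q = 0.1204  (c) BW = 1.717e+04 Hz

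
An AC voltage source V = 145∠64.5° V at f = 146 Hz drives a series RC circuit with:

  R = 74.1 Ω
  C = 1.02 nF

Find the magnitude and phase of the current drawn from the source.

Step 1 — Angular frequency: ω = 2π·f = 2π·146 = 917.3 rad/s.
Step 2 — Component impedances:
  R: Z = R = 74.1 Ω
  C: Z = 1/(jωC) = -j/(ω·C) = 0 - j1.069e+06 Ω
Step 3 — Series combination: Z_total = R + C = 74.1 - j1.069e+06 Ω = 1.069e+06∠-90.0° Ω.
Step 4 — Source phasor: V = 145∠64.5° V = 62.42 + j130.9 V.
Step 5 — Ohm's law: I = V / Z_total = (62.42 + j130.9) / (74.1 - j1.069e+06) = -0.0001225 + j5.842e-05 A.
Step 6 — Convert to polar: |I| = 0.0001357 A, ∠I = 154.5°.

I = 0.0001357∠154.5° A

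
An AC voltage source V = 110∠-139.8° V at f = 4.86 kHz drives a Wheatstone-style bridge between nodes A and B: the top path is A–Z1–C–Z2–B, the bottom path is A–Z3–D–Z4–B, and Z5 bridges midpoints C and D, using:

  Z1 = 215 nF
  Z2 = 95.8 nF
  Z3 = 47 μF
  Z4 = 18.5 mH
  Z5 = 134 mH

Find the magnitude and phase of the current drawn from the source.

Step 1 — Angular frequency: ω = 2π·f = 2π·4860 = 3.054e+04 rad/s.
Step 2 — Component impedances:
  Z1: Z = 1/(jωC) = -j/(ω·C) = 0 - j152.3 Ω
  Z2: Z = 1/(jωC) = -j/(ω·C) = 0 - j341.8 Ω
  Z3: Z = 1/(jωC) = -j/(ω·C) = 0 - j0.6968 Ω
  Z4: Z = jωL = j·3.054e+04·0.0185 = 0 + j564.9 Ω
  Z5: Z = jωL = j·3.054e+04·0.134 = 0 + j4092 Ω
Step 3 — Bridge requires nodal analysis (the Z5 bridge couples midpoints C and D, so the two paths cannot be reduced to a simple series/parallel combination). Setting node B to ground and injecting 1 A at node A, the 3-node admittance system at A, C, D solves to V_A = Z_AB = 0 - j4400 Ω = 4400∠-90.0° Ω.
Step 4 — Source phasor: V = 110∠-139.8° V = -84.02 - j71 V.
Step 5 — Ohm's law: I = V / Z_total = (-84.02 - j71) / (0 - j4400) = 0.01614 - j0.0191 A.
Step 6 — Convert to polar: |I| = 0.025 A, ∠I = -49.8°.

I = 0.025∠-49.8° A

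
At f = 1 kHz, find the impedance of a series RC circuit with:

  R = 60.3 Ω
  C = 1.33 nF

Step 1 — Angular frequency: ω = 2π·f = 2π·1000 = 6283 rad/s.
Step 2 — Component impedances:
  R: Z = R = 60.3 Ω
  C: Z = 1/(jωC) = -j/(ω·C) = 0 - j1.197e+05 Ω
Step 3 — Series combination: Z_total = R + C = 60.3 - j1.197e+05 Ω = 1.197e+05∠-90.0° Ω.

Z = 60.3 - j1.197e+05 Ω = 1.197e+05∠-90.0° Ω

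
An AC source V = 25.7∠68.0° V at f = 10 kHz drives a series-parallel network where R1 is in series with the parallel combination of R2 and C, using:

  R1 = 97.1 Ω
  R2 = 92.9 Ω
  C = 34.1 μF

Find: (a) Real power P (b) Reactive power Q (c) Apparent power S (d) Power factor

Step 1 — Angular frequency: ω = 2π·f = 2π·1e+04 = 6.283e+04 rad/s.
Step 2 — Component impedances:
  R1: Z = R = 97.1 Ω
  R2: Z = R = 92.9 Ω
  C: Z = 1/(jωC) = -j/(ω·C) = 0 - j0.4667 Ω
Step 3 — Parallel branch: R2 || C = 1/(1/R2 + 1/C) = 0.002345 - j0.4667 Ω.
Step 4 — Series with R1: Z_total = R1 + (R2 || C) = 97.1 - j0.4667 Ω = 97.1∠-0.3° Ω.
Step 5 — Source phasor: V = 25.7∠68.0° V = 9.627 + j23.83 V.
Step 6 — Current: I = V / Z = 0.09797 + j0.2459 A = 0.2647∠68.3° A.
Step 7 — Complex power: S = V·I* = 6.802 - j0.03269 VA.
Step 8 — Real power: P = Re(S) = 6.802 W.
Step 9 — Reactive power: Q = Im(S) = -0.03269 VAR.
Step 10 — Apparent power: |S| = 6.802 VA.
Step 11 — Power factor: PF = P/|S| = 1 (leading).

(a) P = 6.802 W  (b) Q = -0.03269 VAR  (c) S = 6.802 VA  (d) PF = 1 (leading)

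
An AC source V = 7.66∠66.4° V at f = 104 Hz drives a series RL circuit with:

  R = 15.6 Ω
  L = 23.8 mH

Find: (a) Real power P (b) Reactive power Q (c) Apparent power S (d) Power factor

Step 1 — Angular frequency: ω = 2π·f = 2π·104 = 653.5 rad/s.
Step 2 — Component impedances:
  R: Z = R = 15.6 Ω
  L: Z = jωL = j·653.5·0.0238 = 0 + j15.55 Ω
Step 3 — Series combination: Z_total = R + L = 15.6 + j15.55 Ω = 22.03∠44.9° Ω.
Step 4 — Source phasor: V = 7.66∠66.4° V = 3.067 + j7.019 V.
Step 5 — Current: I = V / Z = 0.3236 + j0.1274 A = 0.3477∠21.5° A.
Step 6 — Complex power: S = V·I* = 1.886 + j1.881 VA.
Step 7 — Real power: P = Re(S) = 1.886 W.
Step 8 — Reactive power: Q = Im(S) = 1.881 VAR.
Step 9 — Apparent power: |S| = 2.664 VA.
Step 10 — Power factor: PF = P/|S| = 0.7082 (lagging).

(a) P = 1.886 W  (b) Q = 1.881 VAR  (c) S = 2.664 VA  (d) PF = 0.7082 (lagging)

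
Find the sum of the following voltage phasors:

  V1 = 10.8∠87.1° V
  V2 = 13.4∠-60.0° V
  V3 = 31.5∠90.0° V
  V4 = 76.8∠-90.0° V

Step 1 — Convert each phasor to rectangular form:
  V1 = 10.8·(cos(87.1°) + j·sin(87.1°)) = 0.5464 + j10.79 V
  V2 = 13.4·(cos(-60.0°) + j·sin(-60.0°)) = 6.7 - j11.6 V
  V3 = 31.5·(cos(90.0°) + j·sin(90.0°)) = 0 + j31.5 V
  V4 = 76.8·(cos(-90.0°) + j·sin(-90.0°)) = 0 - j76.8 V
Step 2 — Sum components: V_total = 7.246 - j46.12 V.
Step 3 — Convert to polar: |V_total| = 46.68 V, ∠V_total = -81.1°.

V_total = 46.68∠-81.1° V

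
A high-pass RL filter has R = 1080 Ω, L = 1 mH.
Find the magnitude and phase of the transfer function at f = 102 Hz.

Step 1 — Angular frequency: ω = 2π·102 = 640.9 rad/s.
Step 2 — Transfer function: H(jω) = jωL/(R + jωL).
Step 3 — Numerator jωL = j·0.6409; denominator R + jωL = 1080 + j0.6409.
Step 4 — H = 3.521e-07 + j0.0005934.
Step 5 — Magnitude: |H| = 0.0005934 (-64.5 dB); phase: φ = 90.0°.

|H| = 0.0005934 (-64.5 dB), φ = 90.0°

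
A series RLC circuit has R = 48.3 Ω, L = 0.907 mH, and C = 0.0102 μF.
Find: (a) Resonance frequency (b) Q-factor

Step 1 — Resonance condition Im(Z)=0 gives ω₀ = 1/√(LC).
Step 2 — ω₀ = 1/√(0.000907·1.02e-08) = 3.288e+05 rad/s.
Step 3 — f₀ = ω₀/(2π) = 5.233e+04 Hz.
Step 4 — Series Q: Q = ω₀L/R = 3.288e+05·0.000907/48.3 = 6.174.

(a) f₀ = 5.233e+04 Hz  (b) Q = 6.174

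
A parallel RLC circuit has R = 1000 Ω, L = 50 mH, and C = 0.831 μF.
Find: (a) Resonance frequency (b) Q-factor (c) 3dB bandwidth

Step 1 — Resonance: ω₀ = 1/√(LC) = 1/√(0.05·8.31e-07) = 4906 rad/s.
Step 2 — f₀ = ω₀/(2π) = 780.8 Hz.
Step 3 — Parallel Q: Q = R/(ω₀L) = 1000/(4906·0.05) = 4.077.
Step 4 — Bandwidth: Δω = ω₀/Q = 1203 rad/s; BW = Δω/(2π) = 191.5 Hz.

(a) f₀ = 780.8 Hz  (b) Q = 4.077  (c) BW = 191.5 Hz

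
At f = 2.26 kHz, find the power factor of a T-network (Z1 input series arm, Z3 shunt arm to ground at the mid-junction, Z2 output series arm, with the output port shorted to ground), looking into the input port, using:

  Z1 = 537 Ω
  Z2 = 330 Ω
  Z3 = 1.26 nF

Step 1 — Angular frequency: ω = 2π·f = 2π·2260 = 1.42e+04 rad/s.
Step 2 — Component impedances:
  Z1: Z = R = 537 Ω
  Z2: Z = R = 330 Ω
  Z3: Z = 1/(jωC) = -j/(ω·C) = 0 - j5.589e+04 Ω
Step 3 — With the output port shorted to ground, the output series arm Z2 runs from the junction to ground; the shunt arm Z3 also runs from the junction to ground. They appear in parallel: Z3 || Z2 = 330 - j1.948 Ω.
Step 4 — Series with input arm Z1: Z_in = Z1 + (Z3 || Z2) = 867 - j1.948 Ω = 867∠-0.1° Ω.
Step 5 — Power factor: PF = cos(φ) = Re(Z)/|Z| = 867/867 = 1.
Step 6 — Type: Im(Z) = -1.948 ⇒ leading (phase φ = -0.1°).

PF = 1 (leading, φ = -0.1°)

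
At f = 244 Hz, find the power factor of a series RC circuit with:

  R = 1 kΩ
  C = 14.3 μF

Step 1 — Angular frequency: ω = 2π·f = 2π·244 = 1533 rad/s.
Step 2 — Component impedances:
  R: Z = R = 1000 Ω
  C: Z = 1/(jωC) = -j/(ω·C) = 0 - j45.61 Ω
Step 3 — Series combination: Z_total = R + C = 1000 - j45.61 Ω = 1001∠-2.6° Ω.
Step 4 — Power factor: PF = cos(φ) = Re(Z)/|Z| = 1000/1001 = 0.999.
Step 5 — Type: Im(Z) = -45.61 ⇒ leading (phase φ = -2.6°).

PF = 0.999 (leading, φ = -2.6°)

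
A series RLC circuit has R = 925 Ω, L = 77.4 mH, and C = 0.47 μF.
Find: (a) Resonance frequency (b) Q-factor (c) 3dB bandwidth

Step 1 — Resonance condition Im(Z)=0 gives ω₀ = 1/√(LC).
Step 2 — ω₀ = 1/√(0.0774·4.7e-07) = 5243 rad/s.
Step 3 — f₀ = ω₀/(2π) = 834.5 Hz.
Step 4 — Series Q: Q = ω₀L/R = 5243·0.0774/925 = 0.4387.
Step 5 — 3dB bandwidth: Δω = ω₀/Q = 1.195e+04 rad/s; BW = Δω/(2π) = 1902 Hz.

(a) f₀ = 834.5 Hz  (b) Q = 0.4387  (c) BW = 1902 Hz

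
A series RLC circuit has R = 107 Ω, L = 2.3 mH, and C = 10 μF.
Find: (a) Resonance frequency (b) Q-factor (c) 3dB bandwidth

Step 1 — Resonance condition Im(Z)=0 gives ω₀ = 1/√(LC).
Step 2 — ω₀ = 1/√(0.0023·1e-05) = 6594 rad/s.
Step 3 — f₀ = ω₀/(2π) = 1049 Hz.
Step 4 — Series Q: Q = ω₀L/R = 6594·0.0023/107 = 0.1417.
Step 5 — 3dB bandwidth: Δω = ω₀/Q = 4.652e+04 rad/s; BW = Δω/(2π) = 7404 Hz.

(a) f₀ = 1049 Hz  (b) Q = 0.1417  (c) BW = 7404 Hz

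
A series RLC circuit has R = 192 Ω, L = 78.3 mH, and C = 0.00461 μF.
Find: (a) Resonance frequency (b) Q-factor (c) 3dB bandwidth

Step 1 — Resonance condition Im(Z)=0 gives ω₀ = 1/√(LC).
Step 2 — ω₀ = 1/√(0.0783·4.61e-09) = 5.263e+04 rad/s.
Step 3 — f₀ = ω₀/(2π) = 8377 Hz.
Step 4 — Series Q: Q = ω₀L/R = 5.263e+04·0.0783/192 = 21.46.
Step 5 — 3dB bandwidth: Δω = ω₀/Q = 2452 rad/s; BW = Δω/(2π) = 390.3 Hz.

(a) f₀ = 8377 Hz  (b) Q = 21.46  (c) BW = 390.3 Hz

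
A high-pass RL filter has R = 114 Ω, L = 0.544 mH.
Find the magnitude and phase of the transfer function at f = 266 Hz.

Step 1 — Angular frequency: ω = 2π·266 = 1671 rad/s.
Step 2 — Transfer function: H(jω) = jωL/(R + jωL).
Step 3 — Numerator jωL = j·0.9092; denominator R + jωL = 114 + j0.9092.
Step 4 — H = 6.36e-05 + j0.007975.
Step 5 — Magnitude: |H| = 0.007975 (-42.0 dB); phase: φ = 89.5°.

|H| = 0.007975 (-42.0 dB), φ = 89.5°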